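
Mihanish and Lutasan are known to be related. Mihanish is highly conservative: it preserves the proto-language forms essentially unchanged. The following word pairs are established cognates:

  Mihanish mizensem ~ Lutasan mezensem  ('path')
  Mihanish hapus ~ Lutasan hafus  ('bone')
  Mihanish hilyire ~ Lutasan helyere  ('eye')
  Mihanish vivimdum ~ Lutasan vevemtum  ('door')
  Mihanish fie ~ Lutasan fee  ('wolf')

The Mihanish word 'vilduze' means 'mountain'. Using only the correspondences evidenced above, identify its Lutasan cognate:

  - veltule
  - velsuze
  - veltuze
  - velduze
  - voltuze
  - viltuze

mizensem ~ mezensem, hilyire ~ helyere — Mihanish i corresponds to Lutasan e after a consonant, before a consonant other than r, m, n, p, b, f, v.
vivimdum ~ vevemtum — Mihanish d corresponds to Lutasan t after a consonant, before a back vowel.
Applying these to Mihanish 'vilduze':
  vilduze → velduze   (i→e after a consonant, before a consonant other than r, m, n, p, b, f, v)
  velduze → veltuze   (d→t after a consonant, before a back vowel)
So the Lutasan cognate is 'veltuze'.

veltuze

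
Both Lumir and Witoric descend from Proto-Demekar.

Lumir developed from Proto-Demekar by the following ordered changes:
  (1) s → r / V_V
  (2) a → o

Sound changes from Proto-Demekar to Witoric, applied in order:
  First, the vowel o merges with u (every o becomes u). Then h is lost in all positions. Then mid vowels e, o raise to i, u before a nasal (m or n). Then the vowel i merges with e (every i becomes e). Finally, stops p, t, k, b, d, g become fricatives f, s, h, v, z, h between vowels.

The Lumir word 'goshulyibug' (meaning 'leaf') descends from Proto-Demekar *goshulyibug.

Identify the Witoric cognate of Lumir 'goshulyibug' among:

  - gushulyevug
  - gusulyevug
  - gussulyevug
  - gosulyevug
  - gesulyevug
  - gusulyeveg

Witoric: *goshulyibug
  goshulyibug → gushulyibug   [vowel merger]
  gushulyibug → gusulyibug   [h-loss]
  gusulyibug (rule 3 does not apply)
  gusulyibug → gusulyebug   [vowel merger]
  gusulyebug → gusulyevug   [intervocalic lenition]
  giving Witoric gusulyevug.
Among the options, 'gusulyevug' alone shows every Witoric change applied in order.

gusulyevug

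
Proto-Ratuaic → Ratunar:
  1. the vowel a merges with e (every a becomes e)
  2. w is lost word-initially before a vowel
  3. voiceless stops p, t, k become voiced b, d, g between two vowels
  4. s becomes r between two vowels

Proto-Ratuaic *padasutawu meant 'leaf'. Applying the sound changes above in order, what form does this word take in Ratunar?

Ratunar: *padasutawu > pedesutewu > pedesudewu > pederudewu  (by vowel merger, intervocalic voicing, rhotacism)

pederudewu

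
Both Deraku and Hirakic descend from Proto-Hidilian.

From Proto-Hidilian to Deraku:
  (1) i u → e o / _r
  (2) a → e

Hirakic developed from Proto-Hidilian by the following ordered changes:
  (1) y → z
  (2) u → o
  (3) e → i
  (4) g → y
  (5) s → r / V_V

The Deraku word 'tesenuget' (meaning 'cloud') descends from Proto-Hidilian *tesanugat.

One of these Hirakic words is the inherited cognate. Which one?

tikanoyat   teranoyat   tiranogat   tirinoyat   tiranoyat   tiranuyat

Hirakic: *tesanugat > tesanogat > tisanogat > tisanoyat > tiranoyat  (by vowel merger, vowel merger, unconditioned shift, rhotacism)

tiranoyat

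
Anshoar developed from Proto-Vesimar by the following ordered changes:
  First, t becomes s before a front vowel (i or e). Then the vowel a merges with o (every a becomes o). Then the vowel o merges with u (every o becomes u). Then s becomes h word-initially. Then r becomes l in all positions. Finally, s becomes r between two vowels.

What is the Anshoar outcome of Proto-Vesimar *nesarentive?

nerulensive

Anshoar: *nesarentive > nesarensive > nesorensive > nesurensive > nesulensive > nerulensive  (by palatalisation, vowel merger, vowel merger, unconditioned shift, rhotacism)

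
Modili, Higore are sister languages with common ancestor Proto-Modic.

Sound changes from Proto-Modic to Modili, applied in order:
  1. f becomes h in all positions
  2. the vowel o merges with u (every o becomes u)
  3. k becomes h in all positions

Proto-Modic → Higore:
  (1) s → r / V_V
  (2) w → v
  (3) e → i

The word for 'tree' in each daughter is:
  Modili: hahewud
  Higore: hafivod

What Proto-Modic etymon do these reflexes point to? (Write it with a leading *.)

*hafewod

Position 4: Modili has e, Higore has i. Modili preserves e here (none of its changes turn any other segment into e), so the proto-segment is *e.
Position 3: Modili has h, Higore has f. Higore preserves f here (none of its changes turn any other segment into f), so the proto-segment is *f.
This points to *hafewod. Verify forward in each daughter:
Modili: *hafewod
  hafewod → hahewod   [unconditioned shift]
  hahewod → hahewud   [vowel merger]
  hahewud (rule 3 does not apply)
  giving Modili hahewud.
Higore: *hafewod > hafevod > hafivod  (by unconditioned shift, vowel merger)
Only *hafewod yields all of Modili hahewud, Higore hafivod.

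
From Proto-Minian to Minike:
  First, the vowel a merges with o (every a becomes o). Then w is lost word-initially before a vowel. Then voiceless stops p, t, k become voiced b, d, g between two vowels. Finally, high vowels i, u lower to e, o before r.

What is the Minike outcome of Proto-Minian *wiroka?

erogo

Minike: start from *wiroka.
  rule 1 (vowel merger): wiroka → wiroko
  rule 2 (glide loss): wiroko → iroko
  rule 3 (intervocalic voicing): iroko → irogo
  rule 4 (pre-rhotic lowering): irogo → erogo
  ⇒ Minike erogo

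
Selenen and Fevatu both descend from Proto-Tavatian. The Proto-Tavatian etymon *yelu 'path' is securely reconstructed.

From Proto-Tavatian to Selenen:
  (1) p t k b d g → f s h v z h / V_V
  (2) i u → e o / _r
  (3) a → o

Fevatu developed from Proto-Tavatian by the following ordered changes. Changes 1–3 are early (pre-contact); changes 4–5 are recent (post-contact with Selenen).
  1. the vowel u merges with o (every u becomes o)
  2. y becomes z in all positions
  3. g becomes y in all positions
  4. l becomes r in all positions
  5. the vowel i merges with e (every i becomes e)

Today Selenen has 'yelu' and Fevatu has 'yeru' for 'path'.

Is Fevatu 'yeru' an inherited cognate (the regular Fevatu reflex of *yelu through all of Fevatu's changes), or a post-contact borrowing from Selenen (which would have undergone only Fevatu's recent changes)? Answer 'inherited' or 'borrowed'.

If inherited, *yelu would pass through all of Fevatu's changes:
Fevatu: *yelu > yelo > zelo > zero  (by vowel merger, unconditioned shift, unconditioned shift)
If borrowed from Selenen 'yelu' after the early changes, it would undergo only the recent ones:
  rule 4 (unconditioned shift): yelu → yeru
  rule 5 (vowel merger): no change (yeru)
  ⇒ as a loan: yeru
Fevatu 'yeru' matches the loan outcome 'yeru', not the inherited 'zero' — it skipped the early Fevatu changes, so it was borrowed from Selenen.

borrowed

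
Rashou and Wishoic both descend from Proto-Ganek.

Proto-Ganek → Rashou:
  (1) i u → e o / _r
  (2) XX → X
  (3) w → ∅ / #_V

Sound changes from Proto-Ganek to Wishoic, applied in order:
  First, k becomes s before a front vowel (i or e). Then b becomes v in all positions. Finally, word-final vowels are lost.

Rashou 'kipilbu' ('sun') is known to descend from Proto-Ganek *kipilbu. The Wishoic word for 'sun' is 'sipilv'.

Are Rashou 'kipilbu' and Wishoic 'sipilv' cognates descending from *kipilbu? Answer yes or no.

Derive the expected Wishoic reflex of *kipilbu:
Wishoic: *kipilbu > sipilbu > sipilvu > sipilv  (by palatalisation, unconditioned shift, apocope)
Wishoic 'sipilv' matches the regular reflex exactly, so the pair is cognate.

yes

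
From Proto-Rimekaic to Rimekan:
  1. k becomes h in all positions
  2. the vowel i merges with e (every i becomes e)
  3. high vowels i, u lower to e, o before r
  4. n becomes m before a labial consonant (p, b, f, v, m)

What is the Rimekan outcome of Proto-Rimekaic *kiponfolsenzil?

hepomfolsenzel

Rimekan: *kiponfolsenzil
  kiponfolsenzil → hiponfolsenzil   [unconditioned shift]
  hiponfolsenzil → heponfolsenzel   [vowel merger]
  heponfolsenzel (rule 3 does not apply)
  heponfolsenzel → hepomfolsenzel   [nasal place assimilation]
  giving Rimekan hepomfolsenzel.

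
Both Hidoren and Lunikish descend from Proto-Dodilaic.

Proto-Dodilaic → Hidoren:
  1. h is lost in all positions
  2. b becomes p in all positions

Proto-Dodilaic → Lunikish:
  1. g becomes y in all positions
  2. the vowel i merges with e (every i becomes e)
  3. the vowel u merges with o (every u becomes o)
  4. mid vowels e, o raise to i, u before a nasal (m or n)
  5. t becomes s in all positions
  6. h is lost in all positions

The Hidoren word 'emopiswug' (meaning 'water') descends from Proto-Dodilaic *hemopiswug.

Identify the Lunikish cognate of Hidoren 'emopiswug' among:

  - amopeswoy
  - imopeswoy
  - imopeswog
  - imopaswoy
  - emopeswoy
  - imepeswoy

Lunikish: start from *hemopiswug.
  rule 1 (unconditioned shift): hemopiswug → hemopiswuy
  rule 2 (vowel merger): hemopiswuy → hemopeswuy
  rule 3 (vowel merger): hemopeswuy → hemopeswoy
  rule 4 (pre-nasal raising): hemopeswoy → himopeswoy
  rule 5: no change — himopeswoy
  rule 6 (h-loss): himopeswoy → imopeswoy
  ⇒ Lunikish imopeswoy
The other candidates each miss or misapply at least one Lunikish change.

imopeswoy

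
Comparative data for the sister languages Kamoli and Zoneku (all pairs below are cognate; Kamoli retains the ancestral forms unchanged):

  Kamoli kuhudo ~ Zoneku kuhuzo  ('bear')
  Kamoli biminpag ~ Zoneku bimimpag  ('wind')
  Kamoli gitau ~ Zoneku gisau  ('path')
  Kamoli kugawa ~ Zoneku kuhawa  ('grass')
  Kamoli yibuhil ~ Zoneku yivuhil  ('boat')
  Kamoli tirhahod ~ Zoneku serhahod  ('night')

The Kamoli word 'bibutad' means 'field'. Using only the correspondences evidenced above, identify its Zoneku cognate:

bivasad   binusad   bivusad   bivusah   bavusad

yibuhil ~ yivuhil — Kamoli b corresponds to Zoneku v between vowels (before a back vowel).
gitau ~ gisau — Kamoli t corresponds to Zoneku s between vowels (before a back vowel).
Applying these to Kamoli 'bibutad':
  bibutad → bivutad   (b→v between vowels (before a back vowel))
  bivutad → bivusad   (t→s between vowels (before a back vowel))
So the Zoneku cognate is 'bivusad'.

bivusad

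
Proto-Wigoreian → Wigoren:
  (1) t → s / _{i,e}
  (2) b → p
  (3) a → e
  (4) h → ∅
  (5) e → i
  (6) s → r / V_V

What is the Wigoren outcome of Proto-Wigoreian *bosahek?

Wigoren: *bosahek
  bosahek (rule 1 does not apply)
  bosahek → posahek   [unconditioned shift]
  posahek → posehek   [vowel merger]
  posehek → poseek   [h-loss]
  poseek → posiik   [vowel merger]
  posiik → poriik   [rhotacism]
  giving Wigoren poriik.

poriik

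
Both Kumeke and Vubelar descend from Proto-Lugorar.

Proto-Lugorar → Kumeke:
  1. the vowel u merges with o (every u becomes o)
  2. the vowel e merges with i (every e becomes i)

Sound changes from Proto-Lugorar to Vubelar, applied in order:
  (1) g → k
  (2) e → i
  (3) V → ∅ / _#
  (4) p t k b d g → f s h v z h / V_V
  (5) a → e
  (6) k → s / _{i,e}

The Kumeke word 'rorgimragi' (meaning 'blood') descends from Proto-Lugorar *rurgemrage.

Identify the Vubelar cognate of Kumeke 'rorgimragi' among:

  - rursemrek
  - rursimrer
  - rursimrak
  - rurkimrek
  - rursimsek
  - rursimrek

rursimrek

Vubelar: *rurgemrage
  rurgemrage → rurkemrake   [unconditioned shift]
  rurkemrake → rurkimraki   [vowel merger]
  rurkimraki → rurkimrak   [apocope]
  rurkimrak (rule 4 does not apply)
  rurkimrak → rurkimrek   [vowel merger]
  rurkimrek → rursimrek   [palatalisation]
  giving Vubelar rursimrek.
Only 'rursimrek' matches the regular Vubelar development of *rurgemrage.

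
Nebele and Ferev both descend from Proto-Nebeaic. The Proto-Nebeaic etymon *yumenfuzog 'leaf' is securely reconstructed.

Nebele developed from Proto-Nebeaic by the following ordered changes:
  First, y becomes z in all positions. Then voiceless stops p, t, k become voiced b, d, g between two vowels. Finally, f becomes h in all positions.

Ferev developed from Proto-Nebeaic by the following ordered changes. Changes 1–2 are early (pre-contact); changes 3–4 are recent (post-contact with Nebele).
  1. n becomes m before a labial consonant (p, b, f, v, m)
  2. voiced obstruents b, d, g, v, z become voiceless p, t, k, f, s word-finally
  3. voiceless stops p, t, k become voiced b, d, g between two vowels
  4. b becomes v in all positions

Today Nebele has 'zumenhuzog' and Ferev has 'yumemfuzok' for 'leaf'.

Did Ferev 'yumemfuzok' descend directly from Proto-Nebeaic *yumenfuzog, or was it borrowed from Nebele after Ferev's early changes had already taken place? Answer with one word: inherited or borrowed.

If inherited, *yumenfuzog would pass through all of Ferev's changes:
Ferev: *yumenfuzog
  yumenfuzog → yumemfuzog   [nasal place assimilation]
  yumemfuzog → yumemfuzok   [final devoicing]
  yumemfuzok (rule 3 does not apply)
  yumemfuzok (rule 4 does not apply)
  giving Ferev yumemfuzok.
If borrowed from Nebele 'zumenhuzog' after the early changes, it would undergo only the recent ones:
  rule 3 (intervocalic voicing): no change (zumenhuzog)
  rule 4 (unconditioned shift): no change (zumenhuzog)
  ⇒ as a loan: zumenhuzog
Ferev 'yumemfuzok' matches the inherited outcome exactly, so it is an inherited cognate, not a loan.

inherited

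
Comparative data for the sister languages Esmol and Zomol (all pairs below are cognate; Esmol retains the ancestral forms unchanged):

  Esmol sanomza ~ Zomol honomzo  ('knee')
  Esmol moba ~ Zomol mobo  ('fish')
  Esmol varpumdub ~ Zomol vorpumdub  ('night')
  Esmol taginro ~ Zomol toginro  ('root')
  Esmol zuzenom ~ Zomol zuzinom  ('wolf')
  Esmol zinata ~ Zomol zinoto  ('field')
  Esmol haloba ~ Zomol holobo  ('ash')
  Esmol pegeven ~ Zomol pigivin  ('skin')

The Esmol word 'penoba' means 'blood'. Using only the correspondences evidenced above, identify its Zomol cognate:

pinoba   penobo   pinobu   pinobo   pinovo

zuzenom ~ zuzinom, pegeven ~ pigivin — Esmol e corresponds to Zomol i after a consonant, before a nasal.
sanomza ~ honomzo, moba ~ mobo — Esmol a corresponds to Zomol o word-finally.
Applying these to Esmol 'penoba':
  penoba → pinoba   (e→i after a consonant, before a nasal)
  pinoba → pinobo   (a→o word-finally)
So the Zomol cognate is 'pinobo'.

pinobo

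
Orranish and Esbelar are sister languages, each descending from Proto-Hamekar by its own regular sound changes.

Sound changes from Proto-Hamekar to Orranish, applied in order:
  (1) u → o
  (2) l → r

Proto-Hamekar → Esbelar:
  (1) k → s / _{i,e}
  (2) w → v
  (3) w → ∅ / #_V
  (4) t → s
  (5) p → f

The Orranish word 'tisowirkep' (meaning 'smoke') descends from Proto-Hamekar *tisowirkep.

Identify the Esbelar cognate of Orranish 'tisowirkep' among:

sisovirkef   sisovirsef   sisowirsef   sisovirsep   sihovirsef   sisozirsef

Esbelar: start from *tisowirkep.
  rule 1 (palatalisation): tisowirkep → tisowirsep
  rule 2 (unconditioned shift): tisowirsep → tisovirsep
  rule 3: no change — tisovirsep
  rule 4 (unconditioned shift): tisovirsep → sisovirsep
  rule 5 (unconditioned shift): sisovirsep → sisovirsef
  ⇒ Esbelar sisovirsef
Among the options, 'sisovirsef' alone shows every Esbelar change applied in order.

sisovirsef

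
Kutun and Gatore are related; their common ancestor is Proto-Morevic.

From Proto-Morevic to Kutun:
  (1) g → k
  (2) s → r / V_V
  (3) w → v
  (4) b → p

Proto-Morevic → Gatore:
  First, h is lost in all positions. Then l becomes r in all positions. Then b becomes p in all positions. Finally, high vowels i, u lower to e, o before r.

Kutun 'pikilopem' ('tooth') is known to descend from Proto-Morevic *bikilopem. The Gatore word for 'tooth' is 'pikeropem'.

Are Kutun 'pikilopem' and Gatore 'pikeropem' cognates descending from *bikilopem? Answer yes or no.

Derive the expected Gatore reflex of *bikilopem:
Gatore: start from *bikilopem.
  rule 1: no change — bikilopem
  rule 2 (unconditioned shift): bikilopem → bikiropem
  rule 3 (unconditioned shift): bikiropem → pikiropem
  rule 4 (pre-rhotic lowering): pikiropem → pikeropem
  ⇒ Gatore pikeropem
Gatore 'pikeropem' matches the regular reflex exactly, so the pair is cognate.

yes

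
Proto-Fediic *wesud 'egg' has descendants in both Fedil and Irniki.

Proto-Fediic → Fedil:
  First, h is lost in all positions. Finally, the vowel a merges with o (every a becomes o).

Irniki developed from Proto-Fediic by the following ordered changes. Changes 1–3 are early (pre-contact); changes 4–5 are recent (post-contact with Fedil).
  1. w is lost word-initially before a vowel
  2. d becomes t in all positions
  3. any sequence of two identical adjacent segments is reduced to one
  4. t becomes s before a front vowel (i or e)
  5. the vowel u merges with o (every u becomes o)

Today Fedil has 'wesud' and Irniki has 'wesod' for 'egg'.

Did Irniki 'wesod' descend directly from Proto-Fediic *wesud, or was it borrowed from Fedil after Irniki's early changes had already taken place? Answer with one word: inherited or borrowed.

borrowed

If inherited, *wesud would pass through all of Irniki's changes:
Irniki: *wesud
  wesud → esud   [glide loss]
  esud → esut   [unconditioned shift]
  esut (rule 3 does not apply)
  esut (rule 4 does not apply)
  esut → esot   [vowel merger]
  giving Irniki esot.
If borrowed from Fedil 'wesud' after the early changes, it would undergo only the recent ones:
  rule 4 (palatalisation): no change (wesud)
  rule 5 (vowel merger): wesud → wesod
  ⇒ as a loan: wesod
Irniki 'wesod' matches the loan outcome 'wesod', not the inherited 'esot' — it skipped the early Irniki changes, so it was borrowed from Fedil.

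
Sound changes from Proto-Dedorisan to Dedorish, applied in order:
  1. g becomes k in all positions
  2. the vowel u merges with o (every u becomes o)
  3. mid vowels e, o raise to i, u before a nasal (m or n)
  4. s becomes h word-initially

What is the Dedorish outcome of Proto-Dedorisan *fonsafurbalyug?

Dedorish: start from *fonsafurbalyug.
  rule 1 (unconditioned shift): fonsafurbalyug → fonsafurbalyuk
  rule 2 (vowel merger): fonsafurbalyuk → fonsaforbalyok
  rule 3 (pre-nasal raising): fonsaforbalyok → funsaforbalyok
  rule 4: no change — funsaforbalyok
  ⇒ Dedorish funsaforbalyok

funsaforbalyok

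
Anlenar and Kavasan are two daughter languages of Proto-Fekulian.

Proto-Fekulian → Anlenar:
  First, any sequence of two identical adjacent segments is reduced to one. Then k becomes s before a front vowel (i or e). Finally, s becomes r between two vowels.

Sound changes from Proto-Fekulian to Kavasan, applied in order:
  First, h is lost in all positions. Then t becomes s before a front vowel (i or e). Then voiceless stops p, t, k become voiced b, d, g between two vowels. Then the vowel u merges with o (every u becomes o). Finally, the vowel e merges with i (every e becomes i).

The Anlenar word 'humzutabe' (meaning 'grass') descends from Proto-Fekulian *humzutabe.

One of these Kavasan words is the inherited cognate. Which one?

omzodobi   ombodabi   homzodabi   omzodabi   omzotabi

Kavasan: start from *humzutabe.
  rule 1 (h-loss): humzutabe → umzutabe
  rule 2: no change — umzutabe
  rule 3 (intervocalic voicing): umzutabe → umzudabe
  rule 4 (vowel merger): umzudabe → omzodabe
  rule 5 (vowel merger): omzodabe → omzodabi
  ⇒ Kavasan omzodabi

omzodabi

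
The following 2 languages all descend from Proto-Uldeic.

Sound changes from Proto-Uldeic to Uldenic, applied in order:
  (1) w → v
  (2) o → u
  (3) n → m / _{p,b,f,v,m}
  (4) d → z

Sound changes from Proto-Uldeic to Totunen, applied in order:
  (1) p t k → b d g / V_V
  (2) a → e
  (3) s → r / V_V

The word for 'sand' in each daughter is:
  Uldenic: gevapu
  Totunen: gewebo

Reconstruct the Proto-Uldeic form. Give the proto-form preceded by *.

*gewapo

Position 3: Uldenic has v, Totunen has w. Totunen preserves w here (none of its changes turn any other segment into w), so the proto-segment is *w.
Position 6: Uldenic has u, Totunen has o. Totunen preserves o here (none of its changes turn any other segment into o), so the proto-segment is *o.
This points to *gewapo. Verify forward in each daughter:
Uldenic: start from *gewapo.
  rule 1 (unconditioned shift): gewapo → gevapo
  rule 2 (vowel merger): gevapo → gevapu
  rule 3: no change — gevapu
  rule 4: no change — gevapu
  ⇒ Uldenic gevapu
Totunen: *gewapo > gewabo > gewebo  (by intervocalic voicing, vowel merger)
Only *gewapo yields all of Uldenic gevapu, Totunen gewebo.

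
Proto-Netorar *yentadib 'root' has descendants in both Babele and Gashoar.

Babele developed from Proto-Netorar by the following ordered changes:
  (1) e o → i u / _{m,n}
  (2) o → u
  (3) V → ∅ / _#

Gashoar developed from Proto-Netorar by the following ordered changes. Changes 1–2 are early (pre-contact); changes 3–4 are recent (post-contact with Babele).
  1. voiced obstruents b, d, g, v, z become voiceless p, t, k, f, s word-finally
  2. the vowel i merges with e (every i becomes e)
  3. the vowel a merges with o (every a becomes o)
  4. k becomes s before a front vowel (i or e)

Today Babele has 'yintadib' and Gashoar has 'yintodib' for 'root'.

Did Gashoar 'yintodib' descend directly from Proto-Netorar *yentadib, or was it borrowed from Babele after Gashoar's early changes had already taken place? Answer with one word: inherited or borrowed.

borrowed

If inherited, *yentadib would pass through all of Gashoar's changes:
Gashoar: *yentadib > yentadip > yentadep > yentodep  (by final devoicing, vowel merger, vowel merger)
If borrowed from Babele 'yintadib' after the early changes, it would undergo only the recent ones:
  rule 3 (vowel merger): yintadib → yintodib
  rule 4 (palatalisation): no change (yintodib)
  ⇒ as a loan: yintodib
Gashoar 'yintodib' matches the loan outcome 'yintodib', not the inherited 'yentodep' — it skipped the early Gashoar changes, so it was borrowed from Babele.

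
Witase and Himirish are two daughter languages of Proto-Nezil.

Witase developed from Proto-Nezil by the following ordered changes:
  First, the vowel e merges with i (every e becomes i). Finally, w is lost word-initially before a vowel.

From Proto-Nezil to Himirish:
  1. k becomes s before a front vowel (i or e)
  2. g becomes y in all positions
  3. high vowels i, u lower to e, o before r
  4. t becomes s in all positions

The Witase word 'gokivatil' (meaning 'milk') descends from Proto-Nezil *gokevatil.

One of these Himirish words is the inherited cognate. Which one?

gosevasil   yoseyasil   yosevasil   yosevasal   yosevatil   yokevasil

yosevasil

Himirish: start from *gokevatil.
  rule 1 (palatalisation): gokevatil → gosevatil
  rule 2 (unconditioned shift): gosevatil → yosevatil
  rule 3: no change — yosevatil
  rule 4 (unconditioned shift): yosevatil → yosevasil
  ⇒ Himirish yosevasil
Only 'yosevasil' matches the regular Himirish development of *gokevatil.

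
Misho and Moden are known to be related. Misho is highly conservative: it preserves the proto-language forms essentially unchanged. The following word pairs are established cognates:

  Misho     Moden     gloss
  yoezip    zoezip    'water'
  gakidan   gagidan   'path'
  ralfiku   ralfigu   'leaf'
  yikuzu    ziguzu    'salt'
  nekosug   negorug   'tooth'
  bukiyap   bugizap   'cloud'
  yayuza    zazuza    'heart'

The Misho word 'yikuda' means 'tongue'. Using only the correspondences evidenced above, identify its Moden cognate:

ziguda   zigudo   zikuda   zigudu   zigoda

ziguda

yikuzu ~ ziguzu — Misho y corresponds to Moden z word-initially before a front vowel.
ralfiku ~ ralfigu, yikuzu ~ ziguzu — Misho k corresponds to Moden g between vowels (before a back vowel).
Applying these to Misho 'yikuda':
  yikuda → zikuda   (y→z word-initially before a front vowel)
  zikuda → ziguda   (k→g between vowels (before a back vowel))
So the Moden cognate is 'ziguda'.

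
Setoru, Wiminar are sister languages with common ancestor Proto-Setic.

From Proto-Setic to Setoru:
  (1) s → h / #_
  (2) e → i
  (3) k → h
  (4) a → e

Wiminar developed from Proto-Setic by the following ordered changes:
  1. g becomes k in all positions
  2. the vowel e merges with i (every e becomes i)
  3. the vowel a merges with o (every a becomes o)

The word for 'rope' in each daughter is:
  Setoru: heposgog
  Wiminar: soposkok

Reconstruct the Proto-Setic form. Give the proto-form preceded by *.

Position 8: Setoru has g, Wiminar has k. Setoru preserves g here (none of its changes turn any other segment into g), so the proto-segment is *g.
Position 2: Setoru has e, Wiminar has o. In Setoru, e can only continue *a, so the proto-segment is *a.
Position 6: Setoru has g, Wiminar has k. Setoru preserves g here (none of its changes turn any other segment into g), so the proto-segment is *g.
Continuing position by position gives *saposgog; check it forward:
Setoru: start from *saposgog.
  rule 1 (debuccalisation): saposgog → haposgog
  rule 2: no change — haposgog
  rule 3: no change — haposgog
  rule 4 (vowel merger): haposgog → heposgog
  ⇒ Setoru heposgog
Wiminar: *saposgog > saposkok > soposkok  (by unconditioned shift, vowel merger)
No other proto-form is consistent with every reflex, so the reconstruction is *saposgog.

*saposgog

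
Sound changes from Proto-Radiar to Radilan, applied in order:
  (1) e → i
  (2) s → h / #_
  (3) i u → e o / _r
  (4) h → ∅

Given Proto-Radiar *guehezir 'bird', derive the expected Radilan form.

guiizer

Radilan: *guehezir > guihizir > guihizer > guiizer  (by vowel merger, pre-rhotic lowering, h-loss)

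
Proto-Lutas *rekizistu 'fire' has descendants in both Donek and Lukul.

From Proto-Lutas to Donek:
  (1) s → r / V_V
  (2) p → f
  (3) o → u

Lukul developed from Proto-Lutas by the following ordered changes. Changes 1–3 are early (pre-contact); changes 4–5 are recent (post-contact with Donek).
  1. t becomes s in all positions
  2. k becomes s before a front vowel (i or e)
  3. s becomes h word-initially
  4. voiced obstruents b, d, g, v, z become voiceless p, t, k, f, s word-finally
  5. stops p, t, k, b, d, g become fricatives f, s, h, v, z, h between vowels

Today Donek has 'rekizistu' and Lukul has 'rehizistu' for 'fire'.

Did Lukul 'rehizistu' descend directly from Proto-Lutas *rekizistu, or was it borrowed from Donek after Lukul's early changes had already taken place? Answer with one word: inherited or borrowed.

If inherited, *rekizistu would pass through all of Lukul's changes:
Lukul: *rekizistu > rekizissu > resizissu  (by unconditioned shift, palatalisation)
If borrowed from Donek 'rekizistu' after the early changes, it would undergo only the recent ones:
  rule 4 (final devoicing): no change (rekizistu)
  rule 5 (intervocalic lenition): rekizistu → rehizistu
  ⇒ as a loan: rehizistu
Lukul 'rehizistu' matches the loan outcome 'rehizistu', not the inherited 'resizissu' — it skipped the early Lukul changes, so it was borrowed from Donek.

borrowed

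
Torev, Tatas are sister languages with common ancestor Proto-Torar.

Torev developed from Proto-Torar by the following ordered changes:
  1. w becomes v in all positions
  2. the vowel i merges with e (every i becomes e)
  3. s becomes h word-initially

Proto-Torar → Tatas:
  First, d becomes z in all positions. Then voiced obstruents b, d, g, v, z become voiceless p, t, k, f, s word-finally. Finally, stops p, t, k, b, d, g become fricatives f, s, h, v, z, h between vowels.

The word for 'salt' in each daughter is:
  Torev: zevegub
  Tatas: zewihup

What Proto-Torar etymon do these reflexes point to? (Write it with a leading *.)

Position 5: Torev has g, Tatas has h. Torev preserves g here (none of its changes turn any other segment into g), so the proto-segment is *g.
Position 3: Torev has v, Tatas has w. Tatas preserves w here (none of its changes turn any other segment into w), so the proto-segment is *w.
Continuing position by position gives *zewigub; check it forward:
Torev: start from *zewigub.
  rule 1 (unconditioned shift): zewigub → zevigub
  rule 2 (vowel merger): zevigub → zevegub
  rule 3: no change — zevegub
  ⇒ Torev zevegub
Tatas: *zewigub
  zewigub (rule 1 does not apply)
  zewigub → zewigup   [final devoicing]
  zewigup → zewihup   [intervocalic lenition]
  giving Tatas zewihup.
Only *zewigub yields all of Torev zevegub, Tatas zewihup.

*zewigub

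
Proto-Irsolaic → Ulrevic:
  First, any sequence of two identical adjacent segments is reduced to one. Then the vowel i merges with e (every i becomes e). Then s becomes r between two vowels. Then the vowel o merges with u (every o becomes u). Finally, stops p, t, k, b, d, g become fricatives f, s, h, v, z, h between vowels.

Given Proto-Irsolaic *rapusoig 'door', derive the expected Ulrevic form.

rafurueg

Ulrevic: *rapusoig > rapusoeg > rapuroeg > rapurueg > rafurueg  (by vowel merger, rhotacism, vowel merger, intervocalic lenition)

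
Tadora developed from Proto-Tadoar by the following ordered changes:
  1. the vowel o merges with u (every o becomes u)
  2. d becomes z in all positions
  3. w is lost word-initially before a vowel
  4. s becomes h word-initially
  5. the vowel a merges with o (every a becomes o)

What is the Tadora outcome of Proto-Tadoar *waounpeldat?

Tadora: start from *waounpeldat.
  rule 1 (vowel merger): waounpeldat → wauunpeldat
  rule 2 (unconditioned shift): wauunpeldat → wauunpelzat
  rule 3 (glide loss): wauunpelzat → auunpelzat
  rule 4: no change — auunpelzat
  rule 5 (vowel merger): auunpelzat → ouunpelzot
  ⇒ Tadora ouunpelzot

ouunpelzot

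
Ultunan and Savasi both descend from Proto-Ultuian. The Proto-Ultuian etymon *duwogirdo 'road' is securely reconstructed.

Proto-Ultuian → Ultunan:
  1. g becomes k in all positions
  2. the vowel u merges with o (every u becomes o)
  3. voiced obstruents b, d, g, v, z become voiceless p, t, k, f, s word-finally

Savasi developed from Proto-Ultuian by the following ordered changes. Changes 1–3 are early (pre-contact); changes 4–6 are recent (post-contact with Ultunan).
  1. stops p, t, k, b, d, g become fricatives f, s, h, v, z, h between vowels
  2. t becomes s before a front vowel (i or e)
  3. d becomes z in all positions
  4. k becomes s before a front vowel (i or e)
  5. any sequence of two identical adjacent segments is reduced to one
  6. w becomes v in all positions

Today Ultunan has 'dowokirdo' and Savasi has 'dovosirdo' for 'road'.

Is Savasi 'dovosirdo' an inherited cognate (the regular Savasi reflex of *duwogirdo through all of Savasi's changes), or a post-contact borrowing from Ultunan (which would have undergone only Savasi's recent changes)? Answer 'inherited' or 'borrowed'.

If inherited, *duwogirdo would pass through all of Savasi's changes:
Savasi: *duwogirdo > duwohirdo > zuwohirzo > zuvohirzo  (by intervocalic lenition, unconditioned shift, unconditioned shift)
If borrowed from Ultunan 'dowokirdo' after the early changes, it would undergo only the recent ones:
  rule 4 (palatalisation): dowokirdo → dowosirdo
  rule 5 (degemination): no change (dowosirdo)
  rule 6 (unconditioned shift): dowosirdo → dovosirdo
  ⇒ as a loan: dovosirdo
Savasi 'dovosirdo' matches the loan outcome 'dovosirdo', not the inherited 'zuvohirzo' — it skipped the early Savasi changes, so it was borrowed from Ultunan.

borrowed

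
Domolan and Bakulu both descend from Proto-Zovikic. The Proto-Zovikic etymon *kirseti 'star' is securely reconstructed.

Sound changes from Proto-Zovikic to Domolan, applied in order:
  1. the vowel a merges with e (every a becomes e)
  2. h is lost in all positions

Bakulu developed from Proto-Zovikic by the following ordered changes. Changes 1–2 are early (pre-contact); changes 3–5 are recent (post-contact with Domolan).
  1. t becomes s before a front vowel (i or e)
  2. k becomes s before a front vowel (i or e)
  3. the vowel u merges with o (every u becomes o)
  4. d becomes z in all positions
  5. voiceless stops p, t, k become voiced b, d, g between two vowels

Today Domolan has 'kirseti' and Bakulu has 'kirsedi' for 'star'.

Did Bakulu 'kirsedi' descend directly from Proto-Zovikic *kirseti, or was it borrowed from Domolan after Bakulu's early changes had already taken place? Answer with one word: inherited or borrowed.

If inherited, *kirseti would pass through all of Bakulu's changes:
Bakulu: *kirseti > kirsesi > sirsesi  (by palatalisation, palatalisation)
If borrowed from Domolan 'kirseti' after the early changes, it would undergo only the recent ones:
  rule 3 (vowel merger): no change (kirseti)
  rule 4 (unconditioned shift): no change (kirseti)
  rule 5 (intervocalic voicing): kirseti → kirsedi
  ⇒ as a loan: kirsedi
Bakulu 'kirsedi' matches the loan outcome 'kirsedi', not the inherited 'sirsesi' — it skipped the early Bakulu changes, so it was borrowed from Domolan.

borrowed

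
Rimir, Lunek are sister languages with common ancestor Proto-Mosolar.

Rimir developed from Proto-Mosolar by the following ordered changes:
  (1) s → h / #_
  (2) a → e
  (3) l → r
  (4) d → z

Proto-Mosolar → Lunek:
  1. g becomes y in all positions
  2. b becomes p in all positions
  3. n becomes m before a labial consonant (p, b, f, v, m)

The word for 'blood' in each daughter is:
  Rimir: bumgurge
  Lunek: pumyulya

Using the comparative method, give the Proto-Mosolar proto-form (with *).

*bumgulga

Position 4: Rimir has g, Lunek has y. Rimir preserves g here (none of its changes turn any other segment into g), so the proto-segment is *g.
Position 1: Rimir has b, Lunek has p. Rimir preserves b here (none of its changes turn any other segment into b), so the proto-segment is *b.
Continuing position by position gives *bumgulga; check it forward:
Rimir: *bumgulga
  bumgulga (rule 1 does not apply)
  bumgulga → bumgulge   [vowel merger]
  bumgulge → bumgurge   [unconditioned shift]
  bumgurge (rule 4 does not apply)
  giving Rimir bumgurge.
Lunek: *bumgulga > bumyulya > pumyulya  (by unconditioned shift, unconditioned shift)
Only *bumgulga yields all of Rimir bumgurge, Lunek pumyulya.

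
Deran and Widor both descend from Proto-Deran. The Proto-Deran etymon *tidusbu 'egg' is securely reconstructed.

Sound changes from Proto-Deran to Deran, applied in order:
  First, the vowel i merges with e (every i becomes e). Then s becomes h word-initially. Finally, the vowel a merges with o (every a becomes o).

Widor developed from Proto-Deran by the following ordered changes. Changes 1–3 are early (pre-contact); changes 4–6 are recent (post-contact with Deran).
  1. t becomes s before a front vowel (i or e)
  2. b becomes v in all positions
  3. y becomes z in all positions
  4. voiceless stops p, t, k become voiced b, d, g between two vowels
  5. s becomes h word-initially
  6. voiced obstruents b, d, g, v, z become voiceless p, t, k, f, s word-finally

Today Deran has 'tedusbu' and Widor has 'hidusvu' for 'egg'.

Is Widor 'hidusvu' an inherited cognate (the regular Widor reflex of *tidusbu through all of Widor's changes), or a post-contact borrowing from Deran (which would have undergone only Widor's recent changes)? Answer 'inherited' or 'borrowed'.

If inherited, *tidusbu would pass through all of Widor's changes:
Widor: *tidusbu
  tidusbu → sidusbu   [palatalisation]
  sidusbu → sidusvu   [unconditioned shift]
  sidusvu (rule 3 does not apply)
  sidusvu (rule 4 does not apply)
  sidusvu → hidusvu   [debuccalisation]
  hidusvu (rule 6 does not apply)
  giving Widor hidusvu.
If borrowed from Deran 'tedusbu' after the early changes, it would undergo only the recent ones:
  rule 4 (intervocalic voicing): no change (tedusbu)
  rule 5 (debuccalisation): no change (tedusbu)
  rule 6 (final devoicing): no change (tedusbu)
  ⇒ as a loan: tedusbu
Widor 'hidusvu' matches the inherited outcome exactly, so it is an inherited cognate, not a loan.

inherited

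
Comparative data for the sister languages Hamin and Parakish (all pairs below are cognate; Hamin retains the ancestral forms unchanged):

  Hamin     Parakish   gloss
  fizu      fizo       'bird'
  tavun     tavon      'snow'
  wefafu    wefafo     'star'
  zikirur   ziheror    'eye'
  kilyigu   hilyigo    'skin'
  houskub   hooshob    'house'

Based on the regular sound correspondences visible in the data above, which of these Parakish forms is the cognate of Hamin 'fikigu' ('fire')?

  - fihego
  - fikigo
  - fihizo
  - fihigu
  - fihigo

fihigo

zikirur ~ ziheror — Hamin k corresponds to Parakish h between vowels (before a front vowel).
fizu ~ fizo, wefafu ~ wefafo — Hamin u corresponds to Parakish o word-finally.
Applying these to Hamin 'fikigu':
  fikigu → fihigu   (k→h between vowels (before a front vowel))
  fihigu → fihigo   (u→o word-finally)
So the Parakish cognate is 'fihigo'.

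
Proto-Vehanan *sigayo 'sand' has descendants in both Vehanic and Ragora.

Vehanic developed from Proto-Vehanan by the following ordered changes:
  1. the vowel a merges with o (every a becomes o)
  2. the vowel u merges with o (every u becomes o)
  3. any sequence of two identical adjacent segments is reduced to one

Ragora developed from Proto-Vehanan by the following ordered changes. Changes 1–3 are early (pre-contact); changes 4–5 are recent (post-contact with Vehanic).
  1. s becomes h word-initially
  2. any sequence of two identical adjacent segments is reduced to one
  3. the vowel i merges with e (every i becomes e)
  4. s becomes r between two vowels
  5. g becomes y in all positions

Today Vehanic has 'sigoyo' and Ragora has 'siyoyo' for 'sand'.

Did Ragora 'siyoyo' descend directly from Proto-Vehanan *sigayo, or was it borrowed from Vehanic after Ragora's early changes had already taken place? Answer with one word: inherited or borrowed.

borrowed

If inherited, *sigayo would pass through all of Ragora's changes:
Ragora: *sigayo > higayo > hegayo > heyayo  (by debuccalisation, vowel merger, unconditioned shift)
If borrowed from Vehanic 'sigoyo' after the early changes, it would undergo only the recent ones:
  rule 4 (rhotacism): no change (sigoyo)
  rule 5 (unconditioned shift): sigoyo → siyoyo
  ⇒ as a loan: siyoyo
Ragora 'siyoyo' matches the loan outcome 'siyoyo', not the inherited 'heyayo' — it skipped the early Ragora changes, so it was borrowed from Vehanic.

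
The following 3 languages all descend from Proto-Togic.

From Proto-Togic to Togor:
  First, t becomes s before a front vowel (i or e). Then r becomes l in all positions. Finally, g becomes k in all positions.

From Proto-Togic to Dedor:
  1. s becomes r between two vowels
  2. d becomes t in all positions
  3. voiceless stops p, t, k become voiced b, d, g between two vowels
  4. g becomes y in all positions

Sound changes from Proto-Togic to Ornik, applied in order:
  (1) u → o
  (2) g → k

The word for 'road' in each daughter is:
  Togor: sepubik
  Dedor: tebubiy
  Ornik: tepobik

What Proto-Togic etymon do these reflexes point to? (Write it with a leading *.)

*tepubig

Position 7: Togor has k, Dedor has y, Ornik has k. Taking the neighbouring segments as reconstructed: Togor k could go back to *k or *g; Dedor y could go back to *g or *y; Ornik k could go back to *k or *g — the one source consistent with every daughter is *g.
Position 3: Togor has p, Dedor has b, Ornik has p. Togor preserves p here (none of its changes turn any other segment into p), so the proto-segment is *p.
Continuing position by position gives *tepubig; check it forward:
Togor: start from *tepubig.
  rule 1 (palatalisation): tepubig → sepubig
  rule 2: no change — sepubig
  rule 3 (unconditioned shift): sepubig → sepubik
  ⇒ Togor sepubik
Dedor: start from *tepubig.
  rule 1: no change — tepubig
  rule 2: no change — tepubig
  rule 3 (intervocalic voicing): tepubig → tebubig
  rule 4 (unconditioned shift): tebubig → tebubiy
  ⇒ Dedor tebubiy
Ornik: *tepubig
  tepubig → tepobig   [vowel merger]
  tepobig → tepobik   [unconditioned shift]
  giving Ornik tepobik.
No other proto-form is consistent with every reflex, so the reconstruction is *tepubig.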